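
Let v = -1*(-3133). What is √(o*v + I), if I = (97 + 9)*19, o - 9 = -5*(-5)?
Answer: 2*√27134 ≈ 329.45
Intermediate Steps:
v = 3133
o = 34 (o = 9 - 5*(-5) = 9 + 25 = 34)
I = 2014 (I = 106*19 = 2014)
√(o*v + I) = √(34*3133 + 2014) = √(106522 + 2014) = √108536 = 2*√27134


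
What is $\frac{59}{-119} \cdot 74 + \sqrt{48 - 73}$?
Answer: $- \frac{4366}{119} + 5 i \approx -36.689 + 5.0 i$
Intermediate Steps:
$\frac{59}{-119} \cdot 74 + \sqrt{48 - 73} = 59 \left(- \frac{1}{119}\right) 74 + \sqrt{-25} = \left(- \frac{59}{119}\right) 74 + 5 i = - \frac{4366}{119} + 5 i$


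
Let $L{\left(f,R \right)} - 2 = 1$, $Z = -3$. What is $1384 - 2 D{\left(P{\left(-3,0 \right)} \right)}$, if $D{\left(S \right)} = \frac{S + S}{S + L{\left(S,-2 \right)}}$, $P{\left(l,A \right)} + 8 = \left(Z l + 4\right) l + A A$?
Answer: $\frac{15177}{11} \approx 1379.7$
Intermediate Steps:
$L{\left(f,R \right)} = 3$ ($L{\left(f,R \right)} = 2 + 1 = 3$)
$P{\left(l,A \right)} = -8 + A^{2} + l \left(4 - 3 l\right)$ ($P{\left(l,A \right)} = -8 + \left(\left(- 3 l + 4\right) l + A A\right) = -8 + \left(\left(4 - 3 l\right) l + A^{2}\right) = -8 + \left(l \left(4 - 3 l\right) + A^{2}\right) = -8 + \left(A^{2} + l \left(4 - 3 l\right)\right) = -8 + A^{2} + l \left(4 - 3 l\right)$)
$D{\left(S \right)} = \frac{2 S}{3 + S}$ ($D{\left(S \right)} = \frac{S + S}{S + 3} = \frac{2 S}{3 + S}$)
$1384 - 2 D{\left(P{\left(-3,0 \right)} \right)} = 1384 - 2 \frac{2 \left(-8 + 0^{2} - 3 \left(-3\right)^{2} + 4 \left(-3\right)\right)}{3 + \left(-8 + 0^{2} - 3 \left(-3\right)^{2} + 4 \left(-3\right)\right)} = 1384 - 2 \frac{2 \left(-8 + 0 - 27 - 12\right)}{3 - 47} = 1384 - 2 \cdot 2 \left(-47\right) \frac{1}{3 - 47} = 1384 - 2 \cdot 2 \left(-47\right) \frac{1}{-44} = 1384 - 2 \cdot 2 \left(-47\right) \left(- \frac{1}{44}\right) = 1384 - \frac{47}{11} = \frac{15177}{11}$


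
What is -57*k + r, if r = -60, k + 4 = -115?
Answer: 6723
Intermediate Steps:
k = -119 (k = -4 - 115 = -119)
-57*k + r = -57*(-119) - 60 = 6783 - 60 = 6723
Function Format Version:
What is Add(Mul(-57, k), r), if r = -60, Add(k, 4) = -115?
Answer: 6723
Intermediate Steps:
k = -119 (k = Add(-4, -115) = -119)
Add(Mul(-57, k), r) = Add(Mul(-57, -119), -60) = Add(6783, -60) = 6723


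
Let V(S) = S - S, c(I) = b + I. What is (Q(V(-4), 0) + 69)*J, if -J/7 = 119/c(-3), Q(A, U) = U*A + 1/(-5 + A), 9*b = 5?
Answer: 1289484/55 ≈ 23445.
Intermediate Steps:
b = 5/9 (b = (⅑)*5 = 5/9 ≈ 0.55556)
c(I) = 5/9 + I
V(S) = 0
Q(A, U) = 1/(-5 + A) + A*U (Q(A, U) = A*U + 1/(-5 + A) = 1/(-5 + A) + A*U)
J = 7497/22 (J = -833/(5/9 - 3) = -833/(-22/9) = -833*(-9)/22 = -7*(-1071/22) = 7497/22 ≈ 340.77)
(Q(V(-4), 0) + 69)*J = ((1 + 0*0² - 5*0*0)/(-5 + 0) + 69)*(7497/22) = ((1 + 0*0 + 0)/(-5) + 69)*(7497/22) = (-(1 + 0 + 0)/5 + 69)*(7497/22) = (-⅕*1 + 69)*(7497/22) = (-⅕ + 69)*(7497/22) = (344/5)*(7497/22) = 1289484/55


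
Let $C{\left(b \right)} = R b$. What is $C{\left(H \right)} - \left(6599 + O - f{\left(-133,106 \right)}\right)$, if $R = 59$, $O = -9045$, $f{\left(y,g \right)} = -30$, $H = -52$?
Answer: $-652$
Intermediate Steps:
$C{\left(b \right)} = 59 b$
$C{\left(H \right)} - \left(6599 + O - f{\left(-133,106 \right)}\right) = 59 \left(-52\right) - \left(-9015 + 6599\right) = -3068 - -2416 = -3068 + \left(-30 + 2446\right) = -3068 + 2416 = -652$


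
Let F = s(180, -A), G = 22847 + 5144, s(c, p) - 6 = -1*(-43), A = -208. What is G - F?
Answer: 27942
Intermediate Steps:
s(c, p) = 49 (s(c, p) = 6 - 1*(-43) = 6 + 43 = 49)
G = 27991
F = 49
G - F = 27991 - 1*49 = 27991 - 49 = 27942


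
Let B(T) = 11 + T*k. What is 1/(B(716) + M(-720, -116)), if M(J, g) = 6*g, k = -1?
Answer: -1/1401 ≈ -0.00071378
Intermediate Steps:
B(T) = 11 - T (B(T) = 11 + T*(-1) = 11 - T)
1/(B(716) + M(-720, -116)) = 1/((11 - 1*716) + 6*(-116)) = 1/((11 - 716) - 696) = 1/(-705 - 696) = 1/(-1401) = -1/1401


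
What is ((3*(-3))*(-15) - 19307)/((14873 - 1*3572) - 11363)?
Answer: 9586/31 ≈ 309.23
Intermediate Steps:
((3*(-3))*(-15) - 19307)/((14873 - 1*3572) - 11363) = (-9*(-15) - 19307)/((14873 - 3572) - 11363) = (135 - 19307)/(11301 - 11363) = -19172/(-62) = -19172*(-1/62) = 9586/31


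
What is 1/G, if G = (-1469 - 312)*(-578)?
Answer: 1/1029418 ≈ 9.7142e-7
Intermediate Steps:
G = 1029418 (G = -1781*(-578) = 1029418)
1/G = 1/1029418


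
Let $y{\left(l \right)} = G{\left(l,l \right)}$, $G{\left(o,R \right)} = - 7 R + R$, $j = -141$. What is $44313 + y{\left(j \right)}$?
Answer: $45159$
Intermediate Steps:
$G{\left(o,R \right)} = - 6 R$
$y{\left(l \right)} = - 6 l$
$44313 + y{\left(j \right)} = 44313 - -846 = 44313 + 846 = 45159$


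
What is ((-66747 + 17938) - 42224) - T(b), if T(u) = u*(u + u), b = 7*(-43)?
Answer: -272235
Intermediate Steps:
b = -301
T(u) = 2*u² (T(u) = u*(2*u) = 2*u²)
((-66747 + 17938) - 42224) - T(b) = ((-66747 + 17938) - 42224) - 2*(-301)² = (-48809 - 42224) - 2*90601 = -91033 - 1*181202 = -91033 - 181202 = -272235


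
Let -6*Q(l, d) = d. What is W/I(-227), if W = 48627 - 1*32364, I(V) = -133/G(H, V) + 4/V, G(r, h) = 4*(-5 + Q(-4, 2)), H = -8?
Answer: 236268864/90317 ≈ 2616.0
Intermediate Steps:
Q(l, d) = -d/6
G(r, h) = -64/3 (G(r, h) = 4*(-5 - ⅙*2) = 4*(-5 - ⅓) = 4*(-16/3) = -64/3)
I(V) = 399/64 + 4/V (I(V) = -133/(-64/3) + 4/V = -133*(-3/64) + 4/V = 399/64 + 4/V)
W = 16263 (W = 48627 - 32364 = 16263)
W/I(-227) = 16263/(399/64 + 4/(-227)) = 16263/(399/64 + 4*(-1/227)) = 16263/(399/64 - 4/227) = 16263/(90317/14528) = 16263*(14528/90317) = 236268864/90317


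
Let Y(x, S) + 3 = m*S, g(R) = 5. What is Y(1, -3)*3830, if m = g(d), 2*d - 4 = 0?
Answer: -68940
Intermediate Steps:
d = 2 (d = 2 + (1/2)*0 = 2 + 0 = 2)
m = 5
Y(x, S) = -3 + 5*S
Y(1, -3)*3830 = (-3 + 5*(-3))*3830 = (-3 - 15)*3830 = -18*3830 = -68940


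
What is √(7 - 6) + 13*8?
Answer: 105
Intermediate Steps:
√(7 - 6) + 13*8 = √1 + 104 = 1 + 104 = 105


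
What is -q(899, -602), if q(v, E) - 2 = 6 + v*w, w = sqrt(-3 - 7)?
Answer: -8 - 899*I*sqrt(10) ≈ -8.0 - 2842.9*I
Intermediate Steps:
w = I*sqrt(10) (w = sqrt(-10) = I*sqrt(10) ≈ 3.1623*I)
q(v, E) = 8 + I*v*sqrt(10) (q(v, E) = 2 + (6 + v*(I*sqrt(10))) = 2 + (6 + I*v*sqrt(10)) = 8 + I*v*sqrt(10))
-q(899, -602) = -(8 + I*899*sqrt(10)) = -(8 + 899*I*sqrt(10)) = -8 - 899*I*sqrt(10)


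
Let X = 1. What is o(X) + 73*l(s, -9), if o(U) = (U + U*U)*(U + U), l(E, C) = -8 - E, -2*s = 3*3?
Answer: -503/2 ≈ -251.50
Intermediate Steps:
s = -9/2 (s = -3*3/2 = -1/2*9 = -9/2 ≈ -4.5000)
o(U) = 2*U*(U + U**2) (o(U) = (U + U**2)*(2*U) = 2*U*(U + U**2))
o(X) + 73*l(s, -9) = 2*1**2*(1 + 1) + 73*(-8 - 1*(-9/2)) = 2*1*2 + 73*(-8 + 9/2) = 4 + 73*(-7/2) = 4 - 511/2 = -503/2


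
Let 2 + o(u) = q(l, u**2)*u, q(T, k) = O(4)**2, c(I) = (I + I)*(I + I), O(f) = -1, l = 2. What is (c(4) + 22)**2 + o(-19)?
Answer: 7375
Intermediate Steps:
c(I) = 4*I**2 (c(I) = (2*I)*(2*I) = 4*I**2)
q(T, k) = 1 (q(T, k) = (-1)**2 = 1)
o(u) = -2 + u (o(u) = -2 + 1*u = -2 + u)
(c(4) + 22)**2 + o(-19) = (4*4**2 + 22)**2 + (-2 - 19) = (4*16 + 22)**2 - 21 = (64 + 22)**2 - 21 = 86**2 - 21 = 7396 - 21 = 7375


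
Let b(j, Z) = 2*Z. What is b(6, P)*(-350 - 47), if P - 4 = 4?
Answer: -6352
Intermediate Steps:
P = 8 (P = 4 + 4 = 8)
b(6, P)*(-350 - 47) = (2*8)*(-350 - 47) = 16*(-397) = -6352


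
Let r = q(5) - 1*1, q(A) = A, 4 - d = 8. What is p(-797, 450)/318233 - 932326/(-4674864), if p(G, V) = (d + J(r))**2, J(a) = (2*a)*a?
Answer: 150180996667/743847997656 ≈ 0.20190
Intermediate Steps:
d = -4 (d = 4 - 1*8 = 4 - 8 = -4)
r = 4 (r = 5 - 1*1 = 5 - 1 = 4)
J(a) = 2*a**2
p(G, V) = 784 (p(G, V) = (-4 + 2*4**2)**2 = (-4 + 2*16)**2 = (-4 + 32)**2 = 28**2 = 784)
p(-797, 450)/318233 - 932326/(-4674864) = 784/318233 - 932326/(-4674864) = 784*(1/318233) - 932326*(-1/4674864) = 784/318233 + 466163/2337432 = 150180996667/743847997656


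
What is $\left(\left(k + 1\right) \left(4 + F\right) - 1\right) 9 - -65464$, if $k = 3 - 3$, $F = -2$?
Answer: $65473$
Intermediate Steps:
$k = 0$ ($k = 3 - 3 = 0$)
$\left(\left(k + 1\right) \left(4 + F\right) - 1\right) 9 - -65464 = \left(\left(0 + 1\right) \left(4 - 2\right) - 1\right) 9 - -65464 = \left(1 \cdot 2 - 1\right) 9 + 65464 = \left(2 - 1\right) 9 + 65464 = 1 \cdot 9 + 65464 = 9 + 65464 = 65473$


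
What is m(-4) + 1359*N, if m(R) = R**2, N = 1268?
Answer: 1723228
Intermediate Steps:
m(-4) + 1359*N = (-4)**2 + 1359*1268 = 16 + 1723212 = 1723228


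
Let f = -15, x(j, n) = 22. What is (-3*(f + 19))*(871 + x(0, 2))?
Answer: -10716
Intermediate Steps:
(-3*(f + 19))*(871 + x(0, 2)) = (-3*(-15 + 19))*(871 + 22) = -3*4*893 = -12*893 = -10716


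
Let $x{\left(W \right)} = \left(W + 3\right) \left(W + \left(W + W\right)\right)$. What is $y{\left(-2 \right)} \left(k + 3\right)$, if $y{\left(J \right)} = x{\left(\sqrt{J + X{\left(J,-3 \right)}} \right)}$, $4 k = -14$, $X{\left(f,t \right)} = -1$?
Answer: $\frac{9}{2} - \frac{9 i \sqrt{3}}{2} \approx 4.5 - 7.7942 i$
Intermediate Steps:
$k = - \frac{7}{2}$ ($k = \frac{1}{4} \left(-14\right) = - \frac{7}{2} \approx -3.5$)
$x{\left(W \right)} = 3 W \left(3 + W\right)$ ($x{\left(W \right)} = \left(3 + W\right) \left(W + 2 W\right) = \left(3 + W\right) 3 W = 3 W \left(3 + W\right)$)
$y{\left(J \right)} = 3 \sqrt{-1 + J} \left(3 + \sqrt{-1 + J}\right)$ ($y{\left(J \right)} = 3 \sqrt{J - 1} \left(3 + \sqrt{J - 1}\right) = 3 \sqrt{-1 + J} \left(3 + \sqrt{-1 + J}\right)$)
$y{\left(-2 \right)} \left(k + 3\right) = \left(-3 + 3 \left(-2\right) + 9 \sqrt{-1 - 2}\right) \left(- \frac{7}{2} + 3\right) = \left(-3 - 6 + 9 \sqrt{-3}\right) \left(- \frac{1}{2}\right) = \left(-3 - 6 + 9 i \sqrt{3}\right) \left(- \frac{1}{2}\right) = \left(-9 + 9 i \sqrt{3}\right) \left(- \frac{1}{2}\right) = \frac{9}{2} - \frac{9 i \sqrt{3}}{2}$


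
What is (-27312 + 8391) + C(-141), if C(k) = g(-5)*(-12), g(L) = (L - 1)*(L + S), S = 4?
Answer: -18993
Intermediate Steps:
g(L) = (-1 + L)*(4 + L) (g(L) = (L - 1)*(L + 4) = (-1 + L)*(4 + L))
C(k) = -72 (C(k) = (-4 + (-5)**2 + 3*(-5))*(-12) = (-4 + 25 - 15)*(-12) = 6*(-12) = -72)
(-27312 + 8391) + C(-141) = (-27312 + 8391) - 72 = -18921 - 72 = -18993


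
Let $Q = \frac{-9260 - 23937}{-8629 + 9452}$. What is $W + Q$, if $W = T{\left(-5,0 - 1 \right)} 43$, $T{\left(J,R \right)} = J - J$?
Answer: $- \frac{33197}{823} \approx -40.337$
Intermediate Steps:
$T{\left(J,R \right)} = 0$
$Q = - \frac{33197}{823} \approx -40.337$
$W = 0$ ($W = 0 \cdot 43 = 0$)
$W + Q = 0 - \frac{33197}{823} = - \frac{33197}{823}$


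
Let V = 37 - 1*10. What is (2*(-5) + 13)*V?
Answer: 81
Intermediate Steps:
V = 27 (V = 37 - 10 = 27)
(2*(-5) + 13)*V = (2*(-5) + 13)*27 = (-10 + 13)*27 = 3*27 = 81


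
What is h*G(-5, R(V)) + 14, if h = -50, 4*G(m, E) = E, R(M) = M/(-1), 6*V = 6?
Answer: 53/2 ≈ 26.500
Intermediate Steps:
V = 1 (V = (1/6)*6 = 1)
R(M) = -M (R(M) = M*(-1) = -M)
G(m, E) = E/4
h*G(-5, R(V)) + 14 = -25*(-1*1)/2 + 14 = -25*(-1)/2 + 14 = -50*(-1/4) + 14 = 25/2 + 14 = 53/2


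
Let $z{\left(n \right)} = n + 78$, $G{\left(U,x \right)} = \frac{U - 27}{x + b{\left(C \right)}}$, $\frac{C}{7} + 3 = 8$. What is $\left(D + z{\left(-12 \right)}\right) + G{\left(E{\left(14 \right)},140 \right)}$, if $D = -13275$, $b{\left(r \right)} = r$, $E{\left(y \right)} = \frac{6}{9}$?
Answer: $- \frac{6934804}{525} \approx -13209.0$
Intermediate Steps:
$C = 35$ ($C = -21 + 7 \cdot 8 = -21 + 56 = 35$)
$E{\left(y \right)} = \frac{2}{3}$ ($E{\left(y \right)} = 6 \cdot \frac{1}{9} = \frac{2}{3}$)
$G{\left(U,x \right)} = \frac{-27 + U}{35 + x}$ ($G{\left(U,x \right)} = \frac{U - 27}{x + 35} = \frac{-27 + U}{35 + x}$)
$z{\left(n \right)} = 78 + n$
$\left(D + z{\left(-12 \right)}\right) + G{\left(E{\left(14 \right)},140 \right)} = \left(-13275 + \left(78 - 12\right)\right) + \frac{-27 + \frac{2}{3}}{35 + 140} = \left(-13275 + 66\right) + \frac{1}{175} \left(- \frac{79}{3}\right) = -13209 + \frac{1}{175} \left(- \frac{79}{3}\right) = -13209 - \frac{79}{525} = - \frac{6934804}{525}$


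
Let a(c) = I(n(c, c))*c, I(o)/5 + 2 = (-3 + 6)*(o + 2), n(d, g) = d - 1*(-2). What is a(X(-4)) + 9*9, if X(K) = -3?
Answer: 66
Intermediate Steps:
n(d, g) = 2 + d (n(d, g) = d + 2 = 2 + d)
I(o) = 20 + 15*o (I(o) = -10 + 5*((-3 + 6)*(o + 2)) = -10 + 5*(3*(2 + o)) = -10 + 5*(6 + 3*o) = -10 + (30 + 15*o) = 20 + 15*o)
a(c) = c*(50 + 15*c) (a(c) = (20 + 15*(2 + c))*c = (20 + (30 + 15*c))*c = (50 + 15*c)*c = c*(50 + 15*c))
a(X(-4)) + 9*9 = 5*(-3)*(10 + 3*(-3)) + 9*9 = 5*(-3)*(10 - 9) + 81 = 5*(-3)*1 + 81 = -15 + 81 = 66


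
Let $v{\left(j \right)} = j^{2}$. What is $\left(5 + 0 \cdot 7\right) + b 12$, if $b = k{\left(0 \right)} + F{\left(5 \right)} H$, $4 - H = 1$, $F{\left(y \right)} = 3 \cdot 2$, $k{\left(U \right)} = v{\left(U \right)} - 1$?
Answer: $209$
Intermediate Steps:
$k{\left(U \right)} = -1 + U^{2}$ ($k{\left(U \right)} = U^{2} - 1 = -1 + U^{2}$)
$F{\left(y \right)} = 6$
$H = 3$ ($H = 4 - 1 = 3$)
$b = 17$ ($b = \left(-1 + 0^{2}\right) + 6 \cdot 3 = \left(-1 + 0\right) + 18 = -1 + 18 = 17$)
$\left(5 + 0 \cdot 7\right) + b 12 = \left(5 + 0 \cdot 7\right) + 17 \cdot 12 = \left(5 + 0\right) + 204 = 5 + 204 = 209$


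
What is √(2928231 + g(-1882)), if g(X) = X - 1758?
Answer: √2924591 ≈ 1710.1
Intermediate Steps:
g(X) = -1758 + X
√(2928231 + g(-1882)) = √(2928231 + (-1758 - 1882)) = √(2928231 - 3640) = √2924591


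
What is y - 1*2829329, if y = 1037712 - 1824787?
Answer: -3616404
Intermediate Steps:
y = -787075
y - 1*2829329 = -787075 - 1*2829329 = -787075 - 2829329 = -3616404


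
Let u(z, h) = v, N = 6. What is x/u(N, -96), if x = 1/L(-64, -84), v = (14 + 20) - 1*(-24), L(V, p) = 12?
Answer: 1/696 ≈ 0.0014368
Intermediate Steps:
v = 58 (v = 34 + 24 = 58)
u(z, h) = 58
x = 1/12 ≈ 0.083333
x/u(N, -96) = (1/12)/58 = (1/12)*(1/58) = 1/696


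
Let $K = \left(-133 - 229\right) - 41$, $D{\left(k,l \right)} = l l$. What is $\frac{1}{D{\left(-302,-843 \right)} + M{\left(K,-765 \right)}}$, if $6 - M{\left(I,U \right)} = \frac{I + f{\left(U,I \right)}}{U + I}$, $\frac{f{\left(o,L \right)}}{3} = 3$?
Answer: $\frac{584}{415022323} \approx 1.4072 \cdot 10^{-6}$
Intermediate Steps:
$D{\left(k,l \right)} = l^{2}$
$f{\left(o,L \right)} = 9$ ($f{\left(o,L \right)} = 3 \cdot 3 = 9$)
$K = -403$ ($K = -362 - 41 = -403$)
$M{\left(I,U \right)} = 6 - \frac{9 + I}{I + U}$ ($M{\left(I,U \right)} = 6 - \frac{I + 9}{U + I} = 6 - \frac{9 + I}{I + U}$)
$\frac{1}{D{\left(-302,-843 \right)} + M{\left(K,-765 \right)}} = \frac{1}{\left(-843\right)^{2} + \frac{-9 + 5 \left(-403\right) + 6 \left(-765\right)}{-403 - 765}} = \frac{1}{710649 + \frac{-9 - 2015 - 4590}{-1168}} = \frac{1}{710649 - - \frac{3307}{584}} = \frac{1}{710649 + \frac{3307}{584}} = \frac{1}{\frac{415022323}{584}} = \frac{584}{415022323}$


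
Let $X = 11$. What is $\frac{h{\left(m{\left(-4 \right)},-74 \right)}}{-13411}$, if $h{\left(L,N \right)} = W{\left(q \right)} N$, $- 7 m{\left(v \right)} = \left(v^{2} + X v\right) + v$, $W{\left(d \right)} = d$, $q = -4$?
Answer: $- \frac{296}{13411} \approx -0.022071$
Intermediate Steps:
$m{\left(v \right)} = - \frac{12 v}{7} - \frac{v^{2}}{7}$ ($m{\left(v \right)} = - \frac{\left(v^{2} + 11 v\right) + v}{7} = - \frac{v^{2} + 12 v}{7} = - \frac{12 v}{7} - \frac{v^{2}}{7}$)
$h{\left(L,N \right)} = - 4 N$
$\frac{h{\left(m{\left(-4 \right)},-74 \right)}}{-13411} = \frac{\left(-4\right) \left(-74\right)}{-13411} = 296 \left(- \frac{1}{13411}\right) = - \frac{296}{13411}$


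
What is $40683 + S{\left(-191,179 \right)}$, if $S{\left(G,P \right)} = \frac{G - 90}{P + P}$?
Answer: $\frac{14564233}{358} \approx 40682.0$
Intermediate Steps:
$S{\left(G,P \right)} = \frac{-90 + G}{2 P}$
$40683 + S{\left(-191,179 \right)} = 40683 + \frac{-90 - 191}{2 \cdot 179} = 40683 + \frac{1}{2} \cdot \frac{1}{179} \left(-281\right) = 40683 - \frac{281}{358} = \frac{14564233}{358}$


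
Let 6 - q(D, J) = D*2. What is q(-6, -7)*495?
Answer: 8910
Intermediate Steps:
q(D, J) = 6 - 2*D (q(D, J) = 6 - D*2 = 6 - 2*D)
q(-6, -7)*495 = (6 - 2*(-6))*495 = (6 + 12)*495 = 18*495 = 8910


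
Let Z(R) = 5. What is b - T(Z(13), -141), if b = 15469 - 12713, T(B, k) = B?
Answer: 2751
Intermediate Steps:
b = 2756
b - T(Z(13), -141) = 2756 - 1*5 = 2756 - 5 = 2751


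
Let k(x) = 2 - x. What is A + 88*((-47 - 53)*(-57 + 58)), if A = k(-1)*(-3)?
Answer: -8809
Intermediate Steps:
A = -9 (A = (2 - 1*(-1))*(-3) = (2 + 1)*(-3) = 3*(-3) = -9)
A + 88*((-47 - 53)*(-57 + 58)) = -9 + 88*((-47 - 53)*(-57 + 58)) = -9 + 88*(-100*1) = -9 + 88*(-100) = -9 - 8800 = -8809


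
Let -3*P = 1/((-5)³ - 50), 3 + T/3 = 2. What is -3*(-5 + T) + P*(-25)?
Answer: 503/21 ≈ 23.952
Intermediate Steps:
T = -3 (T = -9 + 3*2 = -9 + 6 = -3)
P = 1/525 (P = -1/(3*((-5)³ - 50)) = -1/(3*(-125 - 50)) = -⅓/(-175) = -⅓*(-1/175) = 1/525 ≈ 0.0019048)
-3*(-5 + T) + P*(-25) = -3*(-5 - 3) + (1/525)*(-25) = -3*(-8) - 1/21 = 24 - 1/21 = 503/21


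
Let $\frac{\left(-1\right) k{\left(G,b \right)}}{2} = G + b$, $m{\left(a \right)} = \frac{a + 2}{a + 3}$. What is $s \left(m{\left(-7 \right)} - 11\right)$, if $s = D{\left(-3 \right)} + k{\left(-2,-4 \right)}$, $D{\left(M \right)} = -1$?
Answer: $- \frac{429}{4} \approx -107.25$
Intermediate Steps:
$m{\left(a \right)} = \frac{2 + a}{3 + a}$
$k{\left(G,b \right)} = - 2 G - 2 b$ ($k{\left(G,b \right)} = - 2 \left(G + b\right) = - 2 G - 2 b$)
$s = 11$ ($s = -1 - -12 = -1 + \left(4 + 8\right) = -1 + 12 = 11$)
$s \left(m{\left(-7 \right)} - 11\right) = 11 \left(\frac{2 - 7}{3 - 7} - 11\right) = 11 \left(\frac{1}{-4} \left(-5\right) - 11\right) = 11 \left(\left(- \frac{1}{4}\right) \left(-5\right) - 11\right) = 11 \left(\frac{5}{4} - 11\right) = 11 \left(- \frac{39}{4}\right) = - \frac{429}{4}$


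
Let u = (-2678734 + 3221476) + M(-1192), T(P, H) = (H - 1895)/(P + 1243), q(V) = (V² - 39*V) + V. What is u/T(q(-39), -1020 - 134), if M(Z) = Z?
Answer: -2299421300/3049 ≈ -7.5416e+5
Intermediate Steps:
q(V) = V² - 38*V
T(P, H) = (-1895 + H)/(1243 + P)
u = 541550 (u = (-2678734 + 3221476) - 1192 = 542742 - 1192 = 541550)
u/T(q(-39), -1020 - 134) = 541550/(((-1895 + (-1020 - 134))/(1243 - 39*(-38 - 39)))) = 541550/(((-1895 - 1154)/(1243 - 39*(-77)))) = 541550/((-3049/(1243 + 3003))) = 541550/((-3049/4246)) = 541550/(((1/4246)*(-3049))) = 541550/(-3049/4246) = 541550*(-4246/3049) = -2299421300/3049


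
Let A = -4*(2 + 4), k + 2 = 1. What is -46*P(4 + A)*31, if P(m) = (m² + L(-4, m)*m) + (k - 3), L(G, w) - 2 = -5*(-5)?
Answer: 205344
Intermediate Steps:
k = -1 (k = -2 + 1 = -1)
L(G, w) = 27 (L(G, w) = 2 - 5*(-5) = 2 + 25 = 27)
A = -24 (A = -4*6 = -24)
P(m) = -4 + m² + 27*m (P(m) = (m² + 27*m) + (-1 - 3) = (m² + 27*m) - 4 = -4 + m² + 27*m)
-46*P(4 + A)*31 = -46*(-4 + (4 - 24)² + 27*(4 - 24))*31 = -46*(-4 + (-20)² + 27*(-20))*31 = -46*(-4 + 400 - 540)*31 = -46*(-144)*31 = 6624*31 = 205344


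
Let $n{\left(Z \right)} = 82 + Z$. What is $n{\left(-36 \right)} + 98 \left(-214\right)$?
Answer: $-20926$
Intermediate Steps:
$n{\left(-36 \right)} + 98 \left(-214\right) = \left(82 - 36\right) + 98 \left(-214\right) = 46 - 20972 = -20926$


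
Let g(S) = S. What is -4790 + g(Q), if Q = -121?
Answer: -4911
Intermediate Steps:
-4790 + g(Q) = -4790 - 121 = -4911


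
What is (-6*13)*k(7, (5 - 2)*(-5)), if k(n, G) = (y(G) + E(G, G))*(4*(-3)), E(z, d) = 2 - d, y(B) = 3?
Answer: 18720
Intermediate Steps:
k(n, G) = -60 + 12*G (k(n, G) = (3 + (2 - G))*(4*(-3)) = (5 - G)*(-12) = -60 + 12*G)
(-6*13)*k(7, (5 - 2)*(-5)) = (-6*13)*(-60 + 12*((5 - 2)*(-5))) = -78*(-60 + 12*(3*(-5))) = -78*(-60 + 12*(-15)) = -78*(-60 - 180) = -78*(-240) = 18720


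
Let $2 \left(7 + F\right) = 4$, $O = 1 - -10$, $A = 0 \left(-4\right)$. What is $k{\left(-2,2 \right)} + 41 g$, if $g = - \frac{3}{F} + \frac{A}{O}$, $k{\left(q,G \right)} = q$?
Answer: $\frac{113}{5} \approx 22.6$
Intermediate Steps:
$A = 0$
$O = 11$ ($O = 1 + 10 = 11$)
$F = -5$ ($F = -7 + \frac{1}{2} \cdot 4 = -7 + 2 = -5$)
$g = \frac{3}{5}$ ($g = - \frac{3}{-5} + \frac{0}{11} = \left(-3\right) \left(- \frac{1}{5}\right) + 0 \cdot \frac{1}{11} = \frac{3}{5} + 0 = \frac{3}{5} \approx 0.6$)
$k{\left(-2,2 \right)} + 41 g = -2 + 41 \cdot \frac{3}{5} = -2 + \frac{123}{5} = \frac{113}{5}$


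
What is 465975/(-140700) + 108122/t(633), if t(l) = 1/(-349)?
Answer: -70790074541/1876 ≈ -3.7735e+7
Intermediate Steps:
t(l) = -1/349
465975/(-140700) + 108122/t(633) = 465975/(-140700) + 108122/(-1/349) = 465975*(-1/140700) + 108122*(-349) = -6213/1876 - 37734578 = -70790074541/1876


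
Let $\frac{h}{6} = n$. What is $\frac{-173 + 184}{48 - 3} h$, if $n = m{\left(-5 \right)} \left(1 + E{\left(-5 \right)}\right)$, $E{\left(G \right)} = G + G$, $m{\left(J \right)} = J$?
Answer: $66$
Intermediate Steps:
$E{\left(G \right)} = 2 G$
$n = 45$ ($n = - 5 \left(1 + 2 \left(-5\right)\right) = - 5 \left(1 - 10\right) = \left(-5\right) \left(-9\right) = 45$)
$h = 270$ ($h = 6 \cdot 45 = 270$)
$\frac{-173 + 184}{48 - 3} h = \frac{-173 + 184}{48 - 3} \cdot 270 = \frac{11}{45} \cdot 270 = 66$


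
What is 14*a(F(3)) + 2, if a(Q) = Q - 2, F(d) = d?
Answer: 16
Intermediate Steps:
a(Q) = -2 + Q
14*a(F(3)) + 2 = 14*(-2 + 3) + 2 = 14*1 + 2 = 14 + 2 = 16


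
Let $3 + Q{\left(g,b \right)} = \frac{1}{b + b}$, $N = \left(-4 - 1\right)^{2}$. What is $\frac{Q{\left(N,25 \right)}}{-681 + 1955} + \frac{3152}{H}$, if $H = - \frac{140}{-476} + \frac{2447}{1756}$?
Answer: $\frac{856249814047}{458448900} \approx 1867.7$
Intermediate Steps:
$N = 25$ ($N = \left(-5\right)^{2} = 25$)
$Q{\left(g,b \right)} = -3 + \frac{1}{2 b}$ ($Q{\left(g,b \right)} = -3 + \frac{1}{b + b} = -3 + \frac{1}{2 b}$)
$H = \frac{50379}{29852}$ ($H = \left(-140\right) \left(- \frac{1}{476}\right) + 2447 \cdot \frac{1}{1756} = \frac{5}{17} + \frac{2447}{1756} = \frac{50379}{29852} \approx 1.6876$)
$\frac{Q{\left(N,25 \right)}}{-681 + 1955} + \frac{3152}{H} = \frac{-3 + \frac{1}{2 \cdot 25}}{-681 + 1955} + \frac{3152}{\frac{50379}{29852}} = \frac{-3 + \frac{1}{2} \cdot \frac{1}{25}}{1274} + 3152 \cdot \frac{29852}{50379} = \left(-3 + \frac{1}{50}\right) \frac{1}{1274} + \frac{94093504}{50379} = \left(- \frac{149}{50}\right) \frac{1}{1274} + \frac{94093504}{50379} = - \frac{149}{63700} + \frac{94093504}{50379} = \frac{856249814047}{458448900}$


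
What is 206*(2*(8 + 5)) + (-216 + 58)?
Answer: 5198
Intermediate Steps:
206*(2*(8 + 5)) + (-216 + 58) = 206*(2*13) - 158 = 206*26 - 158 = 5356 - 158 = 5198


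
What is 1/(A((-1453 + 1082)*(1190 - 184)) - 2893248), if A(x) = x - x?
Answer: -1/2893248 ≈ -3.4563e-7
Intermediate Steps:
A(x) = 0
1/(A((-1453 + 1082)*(1190 - 184)) - 2893248) = 1/(0 - 2893248) = 1/(-2893248) = -1/2893248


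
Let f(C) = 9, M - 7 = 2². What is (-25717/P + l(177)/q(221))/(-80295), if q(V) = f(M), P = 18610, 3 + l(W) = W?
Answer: -1002229/4482869850 ≈ -0.00022357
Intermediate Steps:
M = 11 (M = 7 + 2² = 7 + 4 = 11)
l(W) = -3 + W
q(V) = 9
(-25717/P + l(177)/q(221))/(-80295) = (-25717/18610 + (-3 + 177)/9)/(-80295) = (-25717*1/18610 + 174*(⅑))*(-1/80295) = (-25717/18610 + 58/3)*(-1/80295) = (1002229/55830)*(-1/80295) = -1002229/4482869850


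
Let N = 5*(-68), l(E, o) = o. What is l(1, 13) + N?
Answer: -327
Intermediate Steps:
N = -340
l(1, 13) + N = 13 - 340 = -327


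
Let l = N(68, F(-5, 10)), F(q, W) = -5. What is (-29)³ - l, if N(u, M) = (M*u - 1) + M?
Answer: -24043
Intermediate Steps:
N(u, M) = -1 + M + M*u (N(u, M) = (-1 + M*u) + M = -1 + M + M*u)
l = -346 (l = -1 - 5 - 5*68 = -1 - 5 - 340 = -346)
(-29)³ - l = (-29)³ - 1*(-346) = -24389 + 346 = -24043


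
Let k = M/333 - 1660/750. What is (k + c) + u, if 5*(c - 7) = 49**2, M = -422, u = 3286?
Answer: 31382914/8325 ≈ 3769.7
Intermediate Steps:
c = 2436/5 (c = 7 + (1/5)*49**2 = 7 + (1/5)*2401 = 7 + 2401/5 = 2436/5 ≈ 487.20)
k = -28976/8325 (k = -422/333 - 1660/750 = -422*1/333 - 1660*1/750 = -422/333 - 166/75 = -28976/8325 ≈ -3.4806)
(k + c) + u = (-28976/8325 + 2436/5) + 3286 = 4026964/8325 + 3286 = 31382914/8325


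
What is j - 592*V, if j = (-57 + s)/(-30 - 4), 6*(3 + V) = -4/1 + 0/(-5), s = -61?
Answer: 110881/51 ≈ 2174.1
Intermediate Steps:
V = -11/3 (V = -3 + (-4/1 + 0/(-5))/6 = -3 + (-4*1 + 0*(-⅕))/6 = -3 + (-4 + 0)/6 = -3 + (⅙)*(-4) = -3 - ⅔ = -11/3 ≈ -3.6667)
j = 59/17 (j = (-57 - 61)/(-30 - 4) = -118/(-34) = -118*(-1/34) = 59/17 ≈ 3.4706)
j - 592*V = 59/17 - 592*(-11)/3 = 59/17 - 74*(-88/3) = 59/17 + 6512/3 = 110881/51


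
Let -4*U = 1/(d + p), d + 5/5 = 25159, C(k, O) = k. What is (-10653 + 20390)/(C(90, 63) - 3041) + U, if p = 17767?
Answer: -128603527/38975900 ≈ -3.2996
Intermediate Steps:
d = 25158 (d = -1 + 25159 = 25158)
U = -1/171700 (U = -1/(4*(25158 + 17767)) = -1/4/42925 = -1/4*1/42925 = -1/171700 ≈ -5.8241e-6)
(-10653 + 20390)/(C(90, 63) - 3041) + U = (-10653 + 20390)/(90 - 3041) - 1/171700 = 9737/(-2951) - 1/171700 = 9737*(-1/2951) - 1/171700 = -749/227 - 1/171700 = -128603527/38975900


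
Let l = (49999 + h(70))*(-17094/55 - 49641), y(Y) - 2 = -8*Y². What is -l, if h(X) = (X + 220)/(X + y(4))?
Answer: 349619391693/140 ≈ 2.4973e+9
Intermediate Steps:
y(Y) = 2 - 8*Y²
h(X) = (220 + X)/(-126 + X) (h(X) = (X + 220)/(X + (2 - 8*4²)) = (220 + X)/(X + (2 - 8*16)) = (220 + X)/(X + (2 - 128)) = (220 + X)/(X - 126) = (220 + X)/(-126 + X))
l = -349619391693/140 (l = (49999 + (220 + 70)/(-126 + 70))*(-17094/55 - 49641) = (49999 + 290/(-56))*(-17094/55 - 49641) = (49999 - 1/56*290)*(-777*⅖ - 49641) = (49999 - 145/28)*(-1554/5 - 49641) = (1399827/28)*(-249759/5) = -349619391693/140 ≈ -2.4973e+9)
-l = -1*(-349619391693/140) = 349619391693/140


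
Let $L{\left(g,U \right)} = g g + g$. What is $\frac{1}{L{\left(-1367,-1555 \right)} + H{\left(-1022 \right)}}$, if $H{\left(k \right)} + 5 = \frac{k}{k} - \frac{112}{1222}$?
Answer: $\frac{611}{1140931242} \approx 5.3553 \cdot 10^{-7}$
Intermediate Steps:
$L{\left(g,U \right)} = g + g^{2}$ ($L{\left(g,U \right)} = g^{2} + g = g + g^{2}$)
$H{\left(k \right)} = - \frac{2500}{611}$ ($H{\left(k \right)} = -5 + \left(\frac{k}{k} - \frac{112}{1222}\right) = -5 + \left(1 - \frac{56}{611}\right) = -5 + \frac{555}{611} = - \frac{2500}{611}$)
$\frac{1}{L{\left(-1367,-1555 \right)} + H{\left(-1022 \right)}} = \frac{1}{- 1367 \left(1 - 1367\right) - \frac{2500}{611}} = \frac{1}{\left(-1367\right) \left(-1366\right) - \frac{2500}{611}} = \frac{1}{1867322 - \frac{2500}{611}} = \frac{1}{\frac{1140931242}{611}} = \frac{611}{1140931242}$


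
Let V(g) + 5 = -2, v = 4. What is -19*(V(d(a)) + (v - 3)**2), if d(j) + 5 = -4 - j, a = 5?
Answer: 114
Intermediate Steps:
d(j) = -9 - j (d(j) = -5 + (-4 - j) = -9 - j)
V(g) = -7 (V(g) = -5 - 2 = -7)
-19*(V(d(a)) + (v - 3)**2) = -19*(-7 + (4 - 3)**2) = -19*(-7 + 1**2) = -19*(-7 + 1) = -19*(-6) = 114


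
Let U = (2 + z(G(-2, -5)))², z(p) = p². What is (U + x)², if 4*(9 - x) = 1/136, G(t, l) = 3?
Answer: 5001176961/295936 ≈ 16900.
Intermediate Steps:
x = 4895/544 (x = 9 - 1/(4*136) = 9 - ¼*1/136 = 9 - 1/544 = 4895/544 ≈ 8.9982)
U = 121 (U = (2 + 3²)² = (2 + 9)² = 11² = 121)
(U + x)² = (121 + 4895/544)² = (70719/544)² = 5001176961/295936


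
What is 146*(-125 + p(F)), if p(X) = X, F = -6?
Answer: -19126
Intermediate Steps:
146*(-125 + p(F)) = 146*(-125 - 6) = 146*(-131) = -19126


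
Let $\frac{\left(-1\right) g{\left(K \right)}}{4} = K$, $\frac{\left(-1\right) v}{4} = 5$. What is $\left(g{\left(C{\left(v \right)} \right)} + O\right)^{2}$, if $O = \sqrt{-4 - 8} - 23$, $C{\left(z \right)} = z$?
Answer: $3237 + 228 i \sqrt{3} \approx 3237.0 + 394.91 i$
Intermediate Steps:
$v = -20$ ($v = \left(-4\right) 5 = -20$)
$g{\left(K \right)} = - 4 K$
$O = -23 + 2 i \sqrt{3}$ ($O = \sqrt{-12} - 23 = 2 i \sqrt{3} - 23 = -23 + 2 i \sqrt{3} \approx -23.0 + 3.4641 i$)
$\left(g{\left(C{\left(v \right)} \right)} + O\right)^{2} = \left(\left(-4\right) \left(-20\right) - \left(23 - 2 i \sqrt{3}\right)\right)^{2} = \left(80 - \left(23 - 2 i \sqrt{3}\right)\right)^{2} = \left(57 + 2 i \sqrt{3}\right)^{2}$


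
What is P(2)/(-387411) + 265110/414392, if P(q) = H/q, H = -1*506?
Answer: 51405685693/80270009556 ≈ 0.64041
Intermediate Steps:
H = -506
P(q) = -506/q
P(2)/(-387411) + 265110/414392 = -506/2/(-387411) + 265110/414392 = -506*½*(-1/387411) + 265110*(1/414392) = -253*(-1/387411) + 132555/207196 = 253/387411 + 132555/207196 = 51405685693/80270009556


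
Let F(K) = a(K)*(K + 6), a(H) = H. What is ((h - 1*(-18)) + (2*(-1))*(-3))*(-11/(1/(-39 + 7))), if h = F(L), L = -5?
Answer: 6688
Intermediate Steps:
F(K) = K*(6 + K) (F(K) = K*(K + 6) = K*(6 + K))
h = -5 (h = -5*(6 - 5) = -5*1 = -5)
((h - 1*(-18)) + (2*(-1))*(-3))*(-11/(1/(-39 + 7))) = ((-5 - 1*(-18)) + (2*(-1))*(-3))*(-11/(1/(-39 + 7))) = ((-5 + 18) - 2*(-3))*(-11/(1/(-32))) = (13 + 6)*(-11/(-1/32)) = 19*(-11*(-32)) = 19*352 = 6688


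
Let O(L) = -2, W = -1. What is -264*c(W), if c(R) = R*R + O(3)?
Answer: 264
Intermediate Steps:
c(R) = -2 + R² (c(R) = R*R - 2 = R² - 2 = -2 + R²)
-264*c(W) = -264*(-2 + (-1)²) = -264*(-2 + 1) = -264*(-1) = -22*(-12) = 264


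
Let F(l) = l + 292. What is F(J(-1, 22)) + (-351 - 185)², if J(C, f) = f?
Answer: 287610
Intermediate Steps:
F(l) = 292 + l
F(J(-1, 22)) + (-351 - 185)² = (292 + 22) + (-351 - 185)² = 314 + (-536)² = 314 + 287296 = 287610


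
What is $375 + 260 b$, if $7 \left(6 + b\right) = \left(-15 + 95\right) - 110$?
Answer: $- \frac{16095}{7} \approx -2299.3$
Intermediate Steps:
$b = - \frac{72}{7}$ ($b = -6 + \frac{\left(-15 + 95\right) - 110}{7} = -6 + \frac{80 - 110}{7} = -6 + \frac{1}{7} \left(-30\right) = -6 - \frac{30}{7} = - \frac{72}{7} \approx -10.286$)
$375 + 260 b = 375 + 260 \left(- \frac{72}{7}\right) = 375 - \frac{18720}{7} = - \frac{16095}{7}$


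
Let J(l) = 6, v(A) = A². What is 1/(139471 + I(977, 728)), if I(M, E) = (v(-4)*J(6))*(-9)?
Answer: 1/138607 ≈ 7.2146e-6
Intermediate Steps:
I(M, E) = -864 (I(M, E) = ((-4)²*6)*(-9) = (16*6)*(-9) = 96*(-9) = -864)
1/(139471 + I(977, 728)) = 1/(139471 - 864) = 1/138607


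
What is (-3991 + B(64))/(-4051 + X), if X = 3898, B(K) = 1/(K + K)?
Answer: 510847/19584 ≈ 26.085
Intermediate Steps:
B(K) = 1/(2*K)
(-3991 + B(64))/(-4051 + X) = (-3991 + (½)/64)/(-4051 + 3898) = (-3991 + (½)*(1/64))/(-153) = (-3991 + 1/128)*(-1/153) = -510847/128*(-1/153) = 510847/19584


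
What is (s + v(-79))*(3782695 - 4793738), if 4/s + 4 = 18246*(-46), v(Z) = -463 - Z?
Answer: 81464507644003/209830 ≈ 3.8824e+8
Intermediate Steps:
s = -1/209830 (s = 4/(-4 + 18246*(-46)) = 4/(-4 - 839316) = 4/(-839320) = 4*(-1/839320) = -1/209830 ≈ -4.7658e-6)
(s + v(-79))*(3782695 - 4793738) = (-1/209830 + (-463 - 1*(-79)))*(3782695 - 4793738) = (-1/209830 + (-463 + 79))*(-1011043) = (-1/209830 - 384)*(-1011043) = -80574721/209830*(-1011043) = 81464507644003/209830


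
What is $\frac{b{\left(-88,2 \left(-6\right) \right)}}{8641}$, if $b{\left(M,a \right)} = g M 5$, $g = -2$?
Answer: $\frac{880}{8641} \approx 0.10184$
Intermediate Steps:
$b{\left(M,a \right)} = - 10 M$ ($b{\left(M,a \right)} = - 2 M 5 = - 10 M$)
$\frac{b{\left(-88,2 \left(-6\right) \right)}}{8641} = \frac{\left(-10\right) \left(-88\right)}{8641} = 880 \cdot \frac{1}{8641} = \frac{880}{8641}$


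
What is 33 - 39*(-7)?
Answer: 306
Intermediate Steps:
33 - 39*(-7) = 33 + 273 = 306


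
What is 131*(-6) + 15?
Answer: -771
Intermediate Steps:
131*(-6) + 15 = -786 + 15 = -771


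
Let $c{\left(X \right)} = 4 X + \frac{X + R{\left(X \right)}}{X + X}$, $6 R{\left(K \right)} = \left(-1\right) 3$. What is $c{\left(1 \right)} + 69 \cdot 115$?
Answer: $\frac{31757}{4} \approx 7939.3$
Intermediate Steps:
$R{\left(K \right)} = - \frac{1}{2}$ ($R{\left(K \right)} = \frac{\left(-1\right) 3}{6} = \frac{1}{6} \left(-3\right) = - \frac{1}{2}$)
$c{\left(X \right)} = 4 X + \frac{- \frac{1}{2} + X}{2 X}$ ($c{\left(X \right)} = 4 X + \frac{X - \frac{1}{2}}{X + X} = 4 X + \frac{- \frac{1}{2} + X}{2 X}$)
$c{\left(1 \right)} + 69 \cdot 115 = \left(\frac{1}{2} + 4 \cdot 1 - \frac{1}{4 \cdot 1}\right) + 69 \cdot 115 = \left(\frac{1}{2} + 4 - \frac{1}{4}\right) + 7935 = \frac{17}{4} + 7935 = \frac{31757}{4}$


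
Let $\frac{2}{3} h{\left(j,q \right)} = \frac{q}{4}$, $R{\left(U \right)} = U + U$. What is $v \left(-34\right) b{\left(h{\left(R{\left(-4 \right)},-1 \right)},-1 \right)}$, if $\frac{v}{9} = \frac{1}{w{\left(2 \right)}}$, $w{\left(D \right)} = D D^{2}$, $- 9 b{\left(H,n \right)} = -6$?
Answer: $- \frac{51}{2} \approx -25.5$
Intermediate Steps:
$R{\left(U \right)} = 2 U$
$h{\left(j,q \right)} = \frac{3 q}{8}$ ($h{\left(j,q \right)} = \frac{3 \frac{q}{4}}{2} = \frac{3 q}{8}$)
$b{\left(H,n \right)} = \frac{2}{3}$ ($b{\left(H,n \right)} = \left(- \frac{1}{9}\right) \left(-6\right) = \frac{2}{3}$)
$w{\left(D \right)} = D^{3}$
$v = \frac{9}{8}$ ($v = \frac{9}{2^{3}} = \frac{9}{8} \approx 1.125$)
$v \left(-34\right) b{\left(h{\left(R{\left(-4 \right)},-1 \right)},-1 \right)} = \frac{9}{8} \left(-34\right) \frac{2}{3} = \left(- \frac{153}{4}\right) \frac{2}{3} = - \frac{51}{2}$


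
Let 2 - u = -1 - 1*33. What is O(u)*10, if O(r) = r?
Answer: 360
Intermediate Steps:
u = 36 (u = 2 - (-1 - 1*33) = 2 - (-1 - 33) = 2 - 1*(-34) = 2 + 34 = 36)
O(u)*10 = 36*10 = 360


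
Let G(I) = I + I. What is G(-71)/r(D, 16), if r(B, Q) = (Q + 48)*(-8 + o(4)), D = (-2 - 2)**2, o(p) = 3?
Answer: 71/160 ≈ 0.44375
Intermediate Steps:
G(I) = 2*I
D = 16 (D = (-4)**2 = 16)
r(B, Q) = -240 - 5*Q (r(B, Q) = (Q + 48)*(-8 + 3) = (48 + Q)*(-5) = -240 - 5*Q)
G(-71)/r(D, 16) = (2*(-71))/(-240 - 5*16) = -142/(-240 - 80) = -142/(-320) = -142*(-1/320) = 71/160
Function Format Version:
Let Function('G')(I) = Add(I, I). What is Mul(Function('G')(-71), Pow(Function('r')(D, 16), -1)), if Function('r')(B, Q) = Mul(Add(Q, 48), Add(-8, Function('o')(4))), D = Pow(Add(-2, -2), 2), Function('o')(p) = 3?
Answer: Rational(71, 160) ≈ 0.44375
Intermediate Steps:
Function('G')(I) = Mul(2, I)
D = 16 (D = Pow(-4, 2) = 16)
Function('r')(B, Q) = Add(-240, Mul(-5, Q)) (Function('r')(B, Q) = Mul(Add(Q, 48), Add(-8, 3)) = Mul(Add(48, Q), -5) = Add(-240, Mul(-5, Q)))
Mul(Function('G')(-71), Pow(Function('r')(D, 16), -1)) = Mul(Mul(2, -71), Pow(Add(-240, Mul(-5, 16)), -1)) = Mul(-142, Pow(Add(-240, -80), -1)) = Mul(-142, Pow(-320, -1)) = Mul(-142, Rational(-1, 320)) = Rational(71, 160)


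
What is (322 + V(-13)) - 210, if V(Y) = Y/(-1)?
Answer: 125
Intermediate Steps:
V(Y) = -Y (V(Y) = Y*(-1) = -Y)
(322 + V(-13)) - 210 = (322 - 1*(-13)) - 210 = (322 + 13) - 210 = 335 - 210 = 125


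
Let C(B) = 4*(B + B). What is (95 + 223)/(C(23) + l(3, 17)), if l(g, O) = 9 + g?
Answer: 159/98 ≈ 1.6224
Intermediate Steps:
C(B) = 8*B (C(B) = 4*(2*B) = 8*B)
(95 + 223)/(C(23) + l(3, 17)) = (95 + 223)/(8*23 + (9 + 3)) = 318/(184 + 12) = 318/196 = 318*(1/196) = 159/98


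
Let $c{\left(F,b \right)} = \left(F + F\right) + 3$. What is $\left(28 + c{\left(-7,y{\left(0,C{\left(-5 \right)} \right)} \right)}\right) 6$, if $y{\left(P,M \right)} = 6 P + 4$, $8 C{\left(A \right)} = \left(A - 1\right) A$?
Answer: $102$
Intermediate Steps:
$C{\left(A \right)} = \frac{A \left(-1 + A\right)}{8}$ ($C{\left(A \right)} = \frac{\left(A - 1\right) A}{8} = \frac{\left(-1 + A\right) A}{8} = \frac{A \left(-1 + A\right)}{8}$)
$y{\left(P,M \right)} = 4 + 6 P$
$c{\left(F,b \right)} = 3 + 2 F$ ($c{\left(F,b \right)} = 2 F + 3 = 3 + 2 F$)
$\left(28 + c{\left(-7,y{\left(0,C{\left(-5 \right)} \right)} \right)}\right) 6 = \left(28 + \left(3 + 2 \left(-7\right)\right)\right) 6 = \left(28 + \left(3 - 14\right)\right) 6 = \left(28 - 11\right) 6 = 17 \cdot 6 = 102$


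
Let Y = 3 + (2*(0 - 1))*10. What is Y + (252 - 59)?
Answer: 176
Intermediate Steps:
Y = -17 (Y = 3 + (2*(-1))*10 = 3 - 2*10 = 3 - 20 = -17)
Y + (252 - 59) = -17 + (252 - 59) = -17 + 193 = 176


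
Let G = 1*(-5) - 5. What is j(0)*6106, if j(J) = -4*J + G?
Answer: -61060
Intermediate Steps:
G = -10 (G = -5 - 5 = -10)
j(J) = -10 - 4*J (j(J) = -4*J - 10 = -10 - 4*J)
j(0)*6106 = (-10 - 4*0)*6106 = (-10 + 0)*6106 = -10*6106 = -61060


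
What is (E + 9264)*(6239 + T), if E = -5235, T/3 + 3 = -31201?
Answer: -352025817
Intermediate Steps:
T = -93612 (T = -9 + 3*(-31201) = -9 - 93603 = -93612)
(E + 9264)*(6239 + T) = (-5235 + 9264)*(6239 - 93612) = 4029*(-87373) = -352025817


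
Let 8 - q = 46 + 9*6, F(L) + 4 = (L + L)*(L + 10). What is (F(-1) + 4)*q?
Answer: 1656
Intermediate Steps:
F(L) = -4 + 2*L*(10 + L) (F(L) = -4 + (L + L)*(L + 10) = -4 + (2*L)*(10 + L) = -4 + 2*L*(10 + L))
q = -92 (q = 8 - (46 + 9*6) = 8 - (46 + 54) = 8 - 1*100 = 8 - 100 = -92)
(F(-1) + 4)*q = ((-4 + 2*(-1)² + 20*(-1)) + 4)*(-92) = ((-4 + 2*1 - 20) + 4)*(-92) = ((-4 + 2 - 20) + 4)*(-92) = (-22 + 4)*(-92) = -18*(-92) = 1656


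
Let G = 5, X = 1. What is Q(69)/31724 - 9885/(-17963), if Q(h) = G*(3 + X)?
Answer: 7135250/12951323 ≈ 0.55093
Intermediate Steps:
Q(h) = 20 (Q(h) = 5*(3 + 1) = 5*4 = 20)
Q(69)/31724 - 9885/(-17963) = 20/31724 - 9885/(-17963) = 20*(1/31724) - 9885*(-1/17963) = 5/7931 + 9885/17963 = 7135250/12951323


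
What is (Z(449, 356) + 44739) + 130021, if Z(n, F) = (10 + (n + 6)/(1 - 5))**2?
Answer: 2968385/16 ≈ 1.8552e+5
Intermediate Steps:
Z(n, F) = (17/2 - n/4)**2 (Z(n, F) = (10 + (6 + n)/(-4))**2 = (10 + (6 + n)*(-1/4))**2 = (10 + (-3/2 - n/4))**2 = (17/2 - n/4)**2)
(Z(449, 356) + 44739) + 130021 = ((-34 + 449)**2/16 + 44739) + 130021 = ((1/16)*415**2 + 44739) + 130021 = ((1/16)*172225 + 44739) + 130021 = (172225/16 + 44739) + 130021 = 888049/16 + 130021 = 2968385/16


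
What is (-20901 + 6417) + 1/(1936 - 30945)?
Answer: -420166357/29009 ≈ -14484.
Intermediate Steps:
(-20901 + 6417) + 1/(1936 - 30945) = -14484 + 1/(-29009) = -14484 - 1/29009 = -420166357/29009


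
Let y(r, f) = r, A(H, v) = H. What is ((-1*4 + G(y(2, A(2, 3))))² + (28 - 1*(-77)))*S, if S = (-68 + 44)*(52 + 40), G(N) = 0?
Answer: -267168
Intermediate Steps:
S = -2208 (S = -24*92 = -2208)
((-1*4 + G(y(2, A(2, 3))))² + (28 - 1*(-77)))*S = ((-1*4 + 0)² + (28 - 1*(-77)))*(-2208) = ((-4 + 0)² + (28 + 77))*(-2208) = ((-4)² + 105)*(-2208) = (16 + 105)*(-2208) = 121*(-2208) = -267168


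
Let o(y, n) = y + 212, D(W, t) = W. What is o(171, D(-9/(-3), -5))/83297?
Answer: 383/83297 ≈ 0.0045980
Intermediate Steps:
o(y, n) = 212 + y
o(171, D(-9/(-3), -5))/83297 = (212 + 171)/83297 = 383*(1/83297) = 383/83297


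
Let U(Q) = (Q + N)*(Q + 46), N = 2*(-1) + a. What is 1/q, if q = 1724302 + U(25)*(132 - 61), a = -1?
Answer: 1/1835204 ≈ 5.4490e-7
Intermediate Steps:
N = -3 (N = 2*(-1) - 1 = -2 - 1 = -3)
U(Q) = (-3 + Q)*(46 + Q) (U(Q) = (Q - 3)*(Q + 46) = (-3 + Q)*(46 + Q))
q = 1835204 (q = 1724302 + (-138 + 25² + 43*25)*(132 - 61) = 1724302 + (-138 + 625 + 1075)*71 = 1724302 + 1562*71 = 1724302 + 110902 = 1835204)
1/q = 1/1835204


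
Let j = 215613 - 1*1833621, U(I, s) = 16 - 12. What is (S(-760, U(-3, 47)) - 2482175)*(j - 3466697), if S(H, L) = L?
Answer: 12621107294555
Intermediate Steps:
U(I, s) = 4
j = -1618008 (j = 215613 - 1833621 = -1618008)
(S(-760, U(-3, 47)) - 2482175)*(j - 3466697) = (4 - 2482175)*(-1618008 - 3466697) = -2482171*(-5084705) = 12621107294555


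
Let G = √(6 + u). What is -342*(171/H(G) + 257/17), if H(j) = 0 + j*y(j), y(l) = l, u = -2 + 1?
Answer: -1433664/85 ≈ -16867.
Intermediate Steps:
u = -1
G = √5 (G = √(6 - 1) = √5 ≈ 2.2361)
H(j) = j² (H(j) = 0 + j*j = 0 + j² = j²)
-342*(171/H(G) + 257/17) = -342*(171/((√5)²) + 257/17) = -342*(171/5 + 257*(1/17)) = -342*(171*(⅕) + 257/17) = -342*(171/5 + 257/17) = -342*4192/85 = -1433664/85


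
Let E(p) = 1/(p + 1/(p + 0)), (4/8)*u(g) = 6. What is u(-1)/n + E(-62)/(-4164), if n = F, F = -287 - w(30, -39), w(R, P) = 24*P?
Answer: 96083599/5195433210 ≈ 0.018494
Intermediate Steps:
u(g) = 12 (u(g) = 2*6 = 12)
E(p) = 1/(p + 1/p)
F = 649 (F = -287 - 24*(-39) = -287 - 1*(-936) = -287 + 936 = 649)
n = 649
u(-1)/n + E(-62)/(-4164) = 12/649 - 62/(1 + (-62)²)/(-4164) = 12*(1/649) - 62/(1 + 3844)*(-1/4164) = 12/649 - 62/3845*(-1/4164) = 12/649 + 31/8005290 = 96083599/5195433210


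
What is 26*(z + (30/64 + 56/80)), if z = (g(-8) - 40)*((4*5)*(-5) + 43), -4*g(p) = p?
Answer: 4507711/80 ≈ 56346.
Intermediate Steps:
g(p) = -p/4
z = 2166 (z = (-¼*(-8) - 40)*((4*5)*(-5) + 43) = (2 - 40)*(20*(-5) + 43) = -38*(-100 + 43) = -38*(-57) = 2166)
26*(z + (30/64 + 56/80)) = 26*(2166 + (30/64 + 56/80)) = 26*(2166 + (30*(1/64) + 56*(1/80))) = 26*(2166 + (15/32 + 7/10)) = 26*(2166 + 187/160) = 26*(346747/160) = 4507711/80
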